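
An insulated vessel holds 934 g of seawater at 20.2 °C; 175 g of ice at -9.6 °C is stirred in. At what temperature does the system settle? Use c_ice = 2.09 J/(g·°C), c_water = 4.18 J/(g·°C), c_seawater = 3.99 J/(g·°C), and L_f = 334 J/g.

Heat gained plus heat lost sum to zero:
warm ice to 0 °C: 175·2.09·(0 − (-9.6)) = 3511.2; latent heat to melt: 175·334 = 58450; warm the meltwater: 731.5 T; seawater cools: 934·3.99·(T − 20.2) = 3726.7(T − 20.2)
4458.2 T = 75279 − 61961 = 13317
T ≈ 2.99 °C. Since T > 0 °C, the all-ice-melts assumption holds.

T_f ≈ 3.0 °C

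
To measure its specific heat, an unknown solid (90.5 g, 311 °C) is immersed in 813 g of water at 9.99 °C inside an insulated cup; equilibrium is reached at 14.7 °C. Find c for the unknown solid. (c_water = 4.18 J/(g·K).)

c ≈ 0.597 J/(g·K)

Taking heat into each body as positive, Σ m c ΔT = 0:
90.5·c·(14.7 − 311) + 813·4.18·(14.7 − 9.99) = 0
-26815 c = -16006
c = -16006/-26815 ≈ 0.5969 J/(g·K)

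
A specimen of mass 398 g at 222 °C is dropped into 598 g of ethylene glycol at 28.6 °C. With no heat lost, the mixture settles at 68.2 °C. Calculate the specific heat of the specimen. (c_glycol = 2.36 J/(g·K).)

Setting the total heat transfer to zero:
398×c×(68.2 − 222) + 598×2.36×(68.2 − 28.6) = 0
-61212 c = -55887
c = -55887/-61212 ≈ 0.913 J/(g·K)

c ≈ 0.913 J/(g·K)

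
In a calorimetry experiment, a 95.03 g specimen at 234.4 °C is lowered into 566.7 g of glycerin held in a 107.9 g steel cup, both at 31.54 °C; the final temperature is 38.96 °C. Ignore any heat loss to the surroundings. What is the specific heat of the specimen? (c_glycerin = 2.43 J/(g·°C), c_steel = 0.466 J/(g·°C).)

Setting the total heat transfer to zero:
95.03·c·(38.96 − 234.4) + 566.7·2.43·(38.96 − 31.54) + 107.9·0.466·(38.96 − 31.54) = 0
-18573 c = -10591
c = -10591/-18573 ≈ 0.5702 J/(g·°C)

c ≈ 0.57 J/(g·°C)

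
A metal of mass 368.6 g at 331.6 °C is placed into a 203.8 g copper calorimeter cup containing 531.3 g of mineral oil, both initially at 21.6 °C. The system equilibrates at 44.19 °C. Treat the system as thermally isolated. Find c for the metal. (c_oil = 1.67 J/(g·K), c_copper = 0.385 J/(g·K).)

c ≈ 0.206 J/(g·K)

Setting the total heat transfer to zero:
368.6×c×(44.19 − 331.6) + 531.3×1.67×(44.19 − 21.6) + 203.8×0.385×(44.19 − 21.6) = 0
-105939 c = -21816
c = -21816/-105939 ≈ 0.2059 J/(g·K)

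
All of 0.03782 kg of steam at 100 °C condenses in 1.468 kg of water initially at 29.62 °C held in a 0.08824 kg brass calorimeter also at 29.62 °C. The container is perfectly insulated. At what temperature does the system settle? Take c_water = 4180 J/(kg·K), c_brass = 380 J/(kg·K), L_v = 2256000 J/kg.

T_f ≈ 44.9 °C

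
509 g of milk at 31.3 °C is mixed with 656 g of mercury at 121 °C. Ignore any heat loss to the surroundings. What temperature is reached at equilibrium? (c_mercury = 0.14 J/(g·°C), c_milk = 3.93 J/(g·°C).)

Heat lost by the mercury equals heat gained by the milk:
656·0.14·(121 − T) = 509·3.93·(T − 31.3)
91.84(121 − T) = 2000.4(T − 31.3)
2092.2 T = 73724  ⇒  T ≈ 35.24 °C

T_f ≈ 35.2 °C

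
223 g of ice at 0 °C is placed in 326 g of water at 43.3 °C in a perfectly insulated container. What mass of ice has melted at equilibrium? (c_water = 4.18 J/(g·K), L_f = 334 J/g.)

m_melted ≈ 177 g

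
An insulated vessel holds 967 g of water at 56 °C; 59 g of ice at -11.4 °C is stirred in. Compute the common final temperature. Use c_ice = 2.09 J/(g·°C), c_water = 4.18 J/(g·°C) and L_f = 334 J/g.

Conservation of energy gives ΣQ = 0:
ice -11.4→0 °C: 59×2.09×11.4 = 1405.7
  latent heat to melt: 59×334 = 19706
  warm the meltwater: 246.62 T
  water: 4042.1(T − 56)
4288.7 T = 226355 − 21112 = 205244
T ≈ 47.86 °C — above 0 °C, consistent with complete melting.

T_f ≈ 47.9 °C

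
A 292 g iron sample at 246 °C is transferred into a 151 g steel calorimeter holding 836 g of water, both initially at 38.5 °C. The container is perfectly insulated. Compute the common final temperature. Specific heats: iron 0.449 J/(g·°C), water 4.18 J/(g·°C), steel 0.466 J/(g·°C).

T_f ≈ 45.9 °C

Energy conservation, ΣQ = 0:
292×0.449×(T − 246) + 836×4.18×(T − 38.5) + 151×0.466×(T − 38.5) = 0
(131.11 + 3494.5 + 70.37) T = 131.11×246 + 3494.5×38.5 + 70.37×38.5
T = 169499 / 3696 = 45.9 °C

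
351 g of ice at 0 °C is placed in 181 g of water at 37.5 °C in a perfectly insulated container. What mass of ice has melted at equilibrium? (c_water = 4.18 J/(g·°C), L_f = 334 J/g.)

Cooling the water to 0 °C releases 181×4.18×37.5 = 28372 J.
Melting all 351 g of ice would need 351×334 = 117234 J.
Since 28372 < 117234 J, not all the ice melts; equilibrium is at 0 °C.
m_melt = 28372 / L_f = 84.95 g.

m_melted ≈ 84.9 g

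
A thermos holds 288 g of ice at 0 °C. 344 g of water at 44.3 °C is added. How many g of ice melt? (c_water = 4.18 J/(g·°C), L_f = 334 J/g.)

Water can give up m c ΔT = 344×4.18×44.3 = 63700 J before reaching 0 °C.
Melting all 288 g of ice would need 288×334 = 96192 J.
63700 J < 96192 J, so only part of the ice melts and the system sits at 0 °C.
m_melted×334 = 63700  ⇒  m_melted ≈ 190.7 g.

m_melted ≈ 191 g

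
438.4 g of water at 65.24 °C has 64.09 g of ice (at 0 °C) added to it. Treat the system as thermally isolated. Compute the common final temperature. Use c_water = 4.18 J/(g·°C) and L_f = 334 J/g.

Let T be the final temperature. ΣQ_i = 0:
melt ice: 64.09·334 = 21406; warm the meltwater: 267.9 T; water cools: 438.4·4.18·(T − 65.24) = 1832.5(T − 65.24)
2100.4 T = 119553 − 21406 = 98147
T ≈ 46.73 °C. Since T > 0 °C, the all-ice-melts assumption holds.

T_f ≈ 46.7 °C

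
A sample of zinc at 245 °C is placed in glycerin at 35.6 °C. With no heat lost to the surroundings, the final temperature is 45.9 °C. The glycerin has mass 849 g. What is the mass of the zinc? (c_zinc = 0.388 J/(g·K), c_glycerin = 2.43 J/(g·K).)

m ≈ 275 g

Heat lost by the zinc = heat gained by the glycerin:
m×0.388×(245 − 45.9) = 849×2.43×(45.9 − 35.6)
77.25 m = 21250  ⇒  m ≈ 275.1 g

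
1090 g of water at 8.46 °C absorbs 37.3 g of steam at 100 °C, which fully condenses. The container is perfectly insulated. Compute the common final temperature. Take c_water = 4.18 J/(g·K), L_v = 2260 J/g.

T_f ≈ 29.4 °C

Net heat exchanged in the isolated system is zero:
steam→water at 100 °C releases m L_v = 37.3·2260 = 84298; condensate cools 100→T: 37.3·4.18·(T − 100) = 155.91(T − 100); water warms: 1090·4.18·(T − 8.46) = 4556.2(T − 8.46)
4712.1 T = 84298 + 15591 + 38545 = 138435
T ≈ 29.38 °C (< 100 °C, so full condensation is consistent).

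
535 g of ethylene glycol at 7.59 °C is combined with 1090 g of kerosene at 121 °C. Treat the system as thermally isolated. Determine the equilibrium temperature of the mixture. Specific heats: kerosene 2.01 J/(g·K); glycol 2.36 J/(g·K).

Heat lost by the kerosene equals heat gained by the glycol:
1090×2.01×(121 − T) = 535×2.36×(T − 7.59)
2190.9(121 − T) = 1262.6(T − 7.59)
3453.5 T = 274682  ⇒  T ≈ 79.54 °C

T_f ≈ 79.5 °C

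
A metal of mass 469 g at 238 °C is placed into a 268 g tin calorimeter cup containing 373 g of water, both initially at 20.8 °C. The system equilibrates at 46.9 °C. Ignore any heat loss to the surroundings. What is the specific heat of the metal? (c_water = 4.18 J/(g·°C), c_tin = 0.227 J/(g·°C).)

c ≈ 0.472 J/(g·°C)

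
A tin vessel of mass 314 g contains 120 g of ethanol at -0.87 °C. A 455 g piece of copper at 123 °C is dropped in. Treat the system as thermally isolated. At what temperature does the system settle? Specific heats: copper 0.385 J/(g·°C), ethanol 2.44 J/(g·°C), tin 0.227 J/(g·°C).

T_f ≈ 39.4 °C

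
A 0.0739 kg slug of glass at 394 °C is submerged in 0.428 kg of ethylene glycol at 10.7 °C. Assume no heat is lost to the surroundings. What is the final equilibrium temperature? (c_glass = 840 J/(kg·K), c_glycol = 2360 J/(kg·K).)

T_f ≈ 32.9 °C

Net heat exchanged in the isolated system is zero:
0.0739×840×(T − 394) + 0.428×2360×(T − 10.7) = 0
62.08(T − 394) + 1010.1(T − 10.7) = 0
(62.08 + 1010.1) T = 62.08×394 + 1010.1×10.7
T ≈ 32.89 °C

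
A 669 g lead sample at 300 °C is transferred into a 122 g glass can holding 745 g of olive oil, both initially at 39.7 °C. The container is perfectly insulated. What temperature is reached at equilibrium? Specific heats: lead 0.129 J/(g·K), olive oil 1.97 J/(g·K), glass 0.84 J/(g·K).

T_f ≈ 53.3 °C

Let T be the final temperature. ΣQ_i = 0:
669×0.129×(T − 300) + 745×1.97×(T − 39.7) + 122×0.84×(T − 39.7) = 0
86.3(T − 300) + 1467.7(T − 39.7) + 102.48(T − 39.7) = 0
1656.4 T = 88224
T = 88224 / 1656.4 = 53.3 °C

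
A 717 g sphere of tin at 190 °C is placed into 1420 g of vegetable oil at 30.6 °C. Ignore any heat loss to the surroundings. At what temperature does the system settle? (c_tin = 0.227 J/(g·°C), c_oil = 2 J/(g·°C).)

T_f ≈ 39.2 °C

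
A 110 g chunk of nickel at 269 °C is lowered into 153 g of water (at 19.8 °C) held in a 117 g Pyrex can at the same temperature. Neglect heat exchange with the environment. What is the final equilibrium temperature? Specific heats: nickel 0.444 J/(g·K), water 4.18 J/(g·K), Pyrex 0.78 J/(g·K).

T_f ≈ 35.4 °C

Net heat exchanged in the isolated system is zero:
110·0.444·(T − 269) + 153·4.18·(T − 19.8) + 117·0.78·(T − 19.8) = 0
48.84(T − 269) + 639.54(T − 19.8) + 91.26(T − 19.8) = 0
(48.84 + 639.54 + 91.26) T = 48.84·269 + 639.54·19.8 + 91.26·19.8
T ≈ 35.41 °C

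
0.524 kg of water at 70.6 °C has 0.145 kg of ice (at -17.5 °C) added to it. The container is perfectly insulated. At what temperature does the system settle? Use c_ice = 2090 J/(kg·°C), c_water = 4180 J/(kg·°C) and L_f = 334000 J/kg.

Net heat exchanged in the isolated system is zero:
warm ice to 0 °C: 0.145·2090·(0 − (-17.5)) = 5303.4; latent heat to melt: 0.145·334000 = 48430; meltwater 0→T: 0.145·4180·T = 606.1 T; water cools: 0.524·4180·(T − 70.6) = 2190.3(T − 70.6)
2796.4 T = 154637 − 53733 = 100903
T ≈ 36.08 °C (positive, so assuming full melt was valid).

T_f ≈ 36.1 °C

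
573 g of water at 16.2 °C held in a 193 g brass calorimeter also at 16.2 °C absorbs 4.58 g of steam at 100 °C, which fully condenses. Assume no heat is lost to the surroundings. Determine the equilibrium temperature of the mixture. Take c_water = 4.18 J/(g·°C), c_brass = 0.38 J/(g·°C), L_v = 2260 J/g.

T_f ≈ 21.0 °C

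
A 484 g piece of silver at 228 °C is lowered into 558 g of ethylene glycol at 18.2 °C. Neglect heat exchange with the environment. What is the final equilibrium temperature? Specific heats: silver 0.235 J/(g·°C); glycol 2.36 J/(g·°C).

T_f ≈ 34.9 °C

|Q_silver| = |Q_glycol|:
484×0.235×(228 − T) = 558×2.36×(T − 18.2)
113.74(228 − T) = 1316.9(T − 18.2)
1430.6 T = 49900  ⇒  T ≈ 34.88 °C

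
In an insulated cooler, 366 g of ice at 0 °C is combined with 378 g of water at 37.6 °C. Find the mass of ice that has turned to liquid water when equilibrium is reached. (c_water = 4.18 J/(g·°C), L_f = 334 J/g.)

Water can give up m c ΔT = 378·4.18·37.6 = 59410 J before reaching 0 °C.
Melting all 366 g of ice would need 366·334 = 122244 J.
That's not enough to melt it all — equilibrium is at 0 °C with ice remaining.
m_melted·334 = 59410  ⇒  m_melted ≈ 177.9 g.

m_melted ≈ 178 g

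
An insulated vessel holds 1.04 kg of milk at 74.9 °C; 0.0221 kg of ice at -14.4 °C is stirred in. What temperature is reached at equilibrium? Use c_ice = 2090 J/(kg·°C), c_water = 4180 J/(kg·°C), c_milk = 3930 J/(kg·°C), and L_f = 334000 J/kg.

Energy balance with sensible and latent terms:
warm ice to 0 °C: 0.0221×2090×(0 − (-14.4)) = 665.12
  latent heat to melt: 0.0221×334000 = 7381.4
  meltwater 0→T: 0.0221×4180×T = 92.38 T
  milk cools: 1.04×3930×(T − 74.9) = 4087.2(T − 74.9)
4179.6 T = 306131 − 8046.5 = 298085
T ≈ 71.32 °C — above 0 °C, consistent with complete melting.

T_f ≈ 71.3 °C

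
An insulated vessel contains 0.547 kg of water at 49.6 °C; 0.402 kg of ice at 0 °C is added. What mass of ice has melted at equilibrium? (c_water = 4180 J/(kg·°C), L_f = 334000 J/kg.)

m_melted ≈ 0.34 kg

Water can give up m c ΔT = 0.547×4180×49.6 = 113408 J before reaching 0 °C.
Melting all 0.402 kg of ice would need 0.402×334000 = 134268 J.
113408 J < 134268 J, so only part of the ice melts and the system sits at 0 °C.
m_melted×334000 = 113408  ⇒  m_melted ≈ 0.3395 kg.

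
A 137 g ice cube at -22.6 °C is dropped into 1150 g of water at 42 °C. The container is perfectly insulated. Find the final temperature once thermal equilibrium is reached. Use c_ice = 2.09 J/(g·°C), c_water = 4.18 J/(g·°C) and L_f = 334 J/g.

Sum of m c ΔT and latent-heat terms is zero:
ice -22.6→0 °C: 137×2.09×22.6 = 6471.1
  latent heat to melt: 137×334 = 45758
  warm the meltwater: 572.66 T
  water cools: 1150×4.18×(T − 42) = 4807(T − 42)
5379.7 T = 201894 − 52229 = 149665
T ≈ 27.82 °C — above 0 °C, consistent with complete melting.

T_f ≈ 27.8 °C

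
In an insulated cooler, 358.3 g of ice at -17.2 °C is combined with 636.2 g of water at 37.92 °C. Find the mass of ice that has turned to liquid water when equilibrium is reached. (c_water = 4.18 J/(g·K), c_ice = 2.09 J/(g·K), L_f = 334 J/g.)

m_melted ≈ 263 g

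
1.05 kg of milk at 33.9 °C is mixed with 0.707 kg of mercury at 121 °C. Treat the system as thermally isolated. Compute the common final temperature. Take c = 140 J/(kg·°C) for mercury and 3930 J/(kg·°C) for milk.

T_f ≈ 35.9 °C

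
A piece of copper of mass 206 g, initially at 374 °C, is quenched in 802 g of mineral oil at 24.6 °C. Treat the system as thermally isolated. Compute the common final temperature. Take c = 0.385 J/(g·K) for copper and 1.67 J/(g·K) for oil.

Net heat exchanged in the isolated system is zero:
206·0.385·(T − 374) + 802·1.67·(T − 24.6) = 0
79.31(T − 374) + 1339.3(T − 24.6) = 0
1418.6 T = 62610
T = 62610/1418.6 ≈ 44.13 °C

T_f ≈ 44.1 °C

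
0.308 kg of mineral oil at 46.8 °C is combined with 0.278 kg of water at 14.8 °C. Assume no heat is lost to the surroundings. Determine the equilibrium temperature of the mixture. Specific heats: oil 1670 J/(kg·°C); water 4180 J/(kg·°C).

Taking heat into each body as positive, Σ m c ΔT = 0:
0.308×1670×(T − 46.8) + 0.278×4180×(T − 14.8) = 0
1676.4 T = 41270
T ≈ 24.62 °C

T_f ≈ 24.6 °C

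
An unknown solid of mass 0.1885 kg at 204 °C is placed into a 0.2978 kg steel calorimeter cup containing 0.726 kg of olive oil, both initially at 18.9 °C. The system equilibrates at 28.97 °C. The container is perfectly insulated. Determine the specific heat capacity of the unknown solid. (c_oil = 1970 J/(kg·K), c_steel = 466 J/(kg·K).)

c ≈ 479 J/(kg·K)

Conservation of energy gives ΣQ = 0:
0.1885·c·(28.97 − 204) + 0.726·1970·(28.97 − 18.9) + 0.2978·466·(28.97 − 18.9) = 0
-32.99 c = -15800
c = -15800/-32.99 ≈ 478.9 J/(kg·K)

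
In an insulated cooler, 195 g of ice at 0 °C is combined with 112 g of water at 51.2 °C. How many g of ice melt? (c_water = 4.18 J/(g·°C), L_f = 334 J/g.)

m_melted ≈ 71.8 g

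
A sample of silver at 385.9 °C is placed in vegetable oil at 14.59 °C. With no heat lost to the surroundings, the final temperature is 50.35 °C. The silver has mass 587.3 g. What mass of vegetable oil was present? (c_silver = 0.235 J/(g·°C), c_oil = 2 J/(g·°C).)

Heat lost by the silver = heat gained by the oil:
587.3·0.235·(385.9 − 50.35) = m·2·(50.35 − 14.59)
71.52 m = 46311  ⇒  m ≈ 647.5 g

m ≈ 648 g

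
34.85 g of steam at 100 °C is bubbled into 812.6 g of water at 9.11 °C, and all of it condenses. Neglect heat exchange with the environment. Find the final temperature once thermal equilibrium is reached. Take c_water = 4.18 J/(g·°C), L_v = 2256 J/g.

T_f ≈ 35.0 °C

Taking heat into each body as positive, Σ m c ΔT = 0:
latent heat released on condensation: 34.85×2256 = 78622; condensate cools 100→T: 34.85×4.18×(T − 100) = 145.67(T − 100); water warms: 812.6×4.18×(T − 9.11) = 3396.7(T − 9.11)
3542.3 T = 78622 + 14567 + 30944 = 124133
T ≈ 35.04 °C (< 100 °C, so full condensation is consistent).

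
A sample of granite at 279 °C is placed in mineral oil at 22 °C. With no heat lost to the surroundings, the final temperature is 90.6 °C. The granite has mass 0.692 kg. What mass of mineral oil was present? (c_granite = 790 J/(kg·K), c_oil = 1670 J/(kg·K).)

m ≈ 0.899 kg

|Q_granite| = |Q_oil|:
0.692·790·(279 − 90.6) = m·1670·(90.6 − 22)
114562 m = 102995  ⇒  m ≈ 0.899 kg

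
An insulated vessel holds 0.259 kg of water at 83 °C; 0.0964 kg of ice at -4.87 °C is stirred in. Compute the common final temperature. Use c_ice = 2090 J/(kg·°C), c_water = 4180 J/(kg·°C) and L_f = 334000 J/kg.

T_f ≈ 38.2 °C

Setting the total heat transfer to zero:
ice -4.87→0 °C: 0.0964·2090·4.87 = 981.19
  fusion: m_ice L_f = 0.0964·334000 = 32198
  meltwater 0→T: 0.0964·4180·T = 402.95 T
  water cools: 0.259·4180·(T − 83) = 1082.6(T − 83)
1485.6 T = 89857 − 33179 = 56679
T ≈ 38.15 °C — above 0 °C, consistent with complete melting.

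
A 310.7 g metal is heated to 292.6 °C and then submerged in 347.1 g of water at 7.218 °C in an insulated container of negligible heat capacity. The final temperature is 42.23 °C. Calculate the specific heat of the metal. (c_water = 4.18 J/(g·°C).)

Net heat exchanged in the isolated system is zero:
310.7·c·(42.23 − 292.6) + 347.1·4.18·(42.23 − 7.218) = 0
-77790 c = -50798
c = -50798/-77790 ≈ 0.653 J/(g·°C)

c ≈ 0.653 J/(g·°C)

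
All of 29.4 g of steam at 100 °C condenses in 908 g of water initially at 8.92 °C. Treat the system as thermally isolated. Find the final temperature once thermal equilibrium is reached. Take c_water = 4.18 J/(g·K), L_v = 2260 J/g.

Net heat exchanged in the isolated system is zero:
latent heat released on condensation: 29.4×2260 = 66444
  condensate cools 100→T: 29.4×4.18×(T − 100) = 122.89(T − 100)
  original water: 3795.4(T − 8.92)
3918.3 T = 66444 + 12289 + 33855 = 112589
T ≈ 28.73 °C, under the boiling point, so the assumption holds.

T_f ≈ 28.7 °C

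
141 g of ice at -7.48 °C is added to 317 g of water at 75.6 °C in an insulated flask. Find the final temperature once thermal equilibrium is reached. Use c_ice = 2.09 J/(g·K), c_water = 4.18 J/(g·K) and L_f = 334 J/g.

Net heat exchanged in the isolated system is zero:
warm ice to 0 °C: 141·2.09·(0 − (-7.48)) = 2204.3
  fusion: m_ice L_f = 141·334 = 47094
  meltwater 0→T: 141·4.18·T = 589.38 T
  water cools: 317·4.18·(T − 75.6) = 1325.1(T − 75.6)
1914.4 T = 100175 − 49298 = 50876
T ≈ 26.58 °C — above 0 °C, consistent with complete melting.

T_f ≈ 26.6 °C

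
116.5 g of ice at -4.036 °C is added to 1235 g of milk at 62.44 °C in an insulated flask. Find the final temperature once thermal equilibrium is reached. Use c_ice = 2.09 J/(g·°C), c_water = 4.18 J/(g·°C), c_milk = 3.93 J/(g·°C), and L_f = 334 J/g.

T_f ≈ 49.3 °C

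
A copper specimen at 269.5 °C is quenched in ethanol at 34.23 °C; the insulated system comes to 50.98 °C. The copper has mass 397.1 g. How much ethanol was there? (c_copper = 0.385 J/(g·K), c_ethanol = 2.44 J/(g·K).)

|Q_copper| = |Q_ethanol|:
397.1×0.385×(269.5 − 50.98) = m×2.44×(50.98 − 34.23)
40.87 m = 33408  ⇒  m ≈ 817.4 g

m ≈ 817 g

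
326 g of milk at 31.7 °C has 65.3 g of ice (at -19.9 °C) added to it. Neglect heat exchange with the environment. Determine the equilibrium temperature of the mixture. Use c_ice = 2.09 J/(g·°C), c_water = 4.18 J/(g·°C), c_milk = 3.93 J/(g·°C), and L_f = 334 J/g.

T_f ≈ 10.4 °C

Heat gained plus heat lost sum to zero:
warm ice to 0 °C: 65.3×2.09×(0 − (-19.9)) = 2715.9; latent heat to melt: 65.3×334 = 21810; meltwater 0→T: 65.3×4.18×T = 272.95 T; milk cools: 326×3.93×(T − 31.7) = 1281.2(T − 31.7)
1554.1 T = 40613 − 24526 = 16087
T ≈ 10.35 °C — above 0 °C, consistent with complete melting.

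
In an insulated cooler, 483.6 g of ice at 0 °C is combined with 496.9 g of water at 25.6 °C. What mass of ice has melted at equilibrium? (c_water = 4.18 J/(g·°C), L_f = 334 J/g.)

Water can give up m c ΔT = 496.9×4.18×25.6 = 53172 J before reaching 0 °C.
Fully melting the ice requires m_ice L_f = 483.6×334 = 161522 J.
That's not enough to melt it all — equilibrium is at 0 °C with ice remaining.
m_melt = 53172 / L_f = 159.2 g.

m_melted ≈ 159 g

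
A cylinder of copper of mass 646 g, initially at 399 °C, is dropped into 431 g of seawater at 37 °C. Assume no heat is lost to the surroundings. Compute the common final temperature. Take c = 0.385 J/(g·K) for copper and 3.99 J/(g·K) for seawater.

T_f ≈ 82.7 °C

Setting the total heat transfer to zero:
646*0.385*(T − 399) + 431*3.99*(T − 37) = 0
248.71(T − 399) + 1719.7(T − 37) = 0
1968.4 T = 162864
T = 162864/1968.4 ≈ 82.74 °C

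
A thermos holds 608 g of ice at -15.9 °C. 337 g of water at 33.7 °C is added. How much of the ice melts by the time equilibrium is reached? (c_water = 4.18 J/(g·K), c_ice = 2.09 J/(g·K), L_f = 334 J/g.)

m_melted ≈ 81.6 g

Heat available from the water dropping to 0 °C: 337·4.18·33.7 = 47472 J.
Of that, 608·2.09·15.9 = 20204 J goes to bring the ice to 0 °C, leaving 27267 J.
To melt every bit of ice: 608·334 = 203072 J.
That's not enough to melt it all — equilibrium is at 0 °C with ice remaining.
m_melt = 27267 / L_f = 81.64 g.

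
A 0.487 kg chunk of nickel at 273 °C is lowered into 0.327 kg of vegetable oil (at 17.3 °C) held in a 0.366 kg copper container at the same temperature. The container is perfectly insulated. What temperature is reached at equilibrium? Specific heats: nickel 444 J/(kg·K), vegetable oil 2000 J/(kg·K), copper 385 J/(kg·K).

T_f ≈ 72.0 °C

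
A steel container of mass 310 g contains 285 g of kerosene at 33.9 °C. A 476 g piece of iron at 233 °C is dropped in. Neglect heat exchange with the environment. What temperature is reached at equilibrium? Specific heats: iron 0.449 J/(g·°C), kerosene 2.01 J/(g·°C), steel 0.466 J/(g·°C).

T_f ≈ 79.6 °C

Heat gained plus heat lost sum to zero:
476×0.449×(T − 233) + 285×2.01×(T − 33.9) + 310×0.466×(T − 33.9) = 0
931.03 T = 74115
T = 74115 / 931.03 = 79.6 °C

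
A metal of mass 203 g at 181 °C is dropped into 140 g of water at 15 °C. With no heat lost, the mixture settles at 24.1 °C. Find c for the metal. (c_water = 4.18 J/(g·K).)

Let T be the final temperature. ΣQ_i = 0:
203×c×(24.1 − 181) + 140×4.18×(24.1 − 15) = 0
-31851 c = -5325.3
c = -5325.3/-31851 ≈ 0.1672 J/(g·K)

c ≈ 0.167 J/(g·K)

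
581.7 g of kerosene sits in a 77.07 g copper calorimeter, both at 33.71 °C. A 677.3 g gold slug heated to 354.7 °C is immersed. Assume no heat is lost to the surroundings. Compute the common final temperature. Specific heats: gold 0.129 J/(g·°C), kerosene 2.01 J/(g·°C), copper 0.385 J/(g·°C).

T_f ≈ 55.5 °C

Setting the total heat transfer to zero:
677.3·0.129·(T − 354.7) + 581.7·2.01·(T − 33.71) + 77.07·0.385·(T − 33.71) = 0
87.37(T − 354.7) + 1169.2(T − 33.71) + 29.67(T − 33.71) = 0
1286.3 T = 71405
T ≈ 55.51 °C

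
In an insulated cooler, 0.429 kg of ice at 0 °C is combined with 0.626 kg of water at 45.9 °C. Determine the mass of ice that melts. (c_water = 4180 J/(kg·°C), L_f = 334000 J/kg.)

m_melted ≈ 0.36 kg

Cooling the water to 0 °C releases 0.626·4180·45.9 = 120106 J.
Melting all 0.429 kg of ice would need 0.429·334000 = 143286 J.
Since 120106 < 143286 J, not all the ice melts; equilibrium is at 0 °C.
m_melted·334000 = 120106  ⇒  m_melted ≈ 0.3596 kg.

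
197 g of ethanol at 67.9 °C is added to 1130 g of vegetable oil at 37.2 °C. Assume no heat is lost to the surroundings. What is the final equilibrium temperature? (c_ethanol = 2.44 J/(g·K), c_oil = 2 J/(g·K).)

With ΣQ=0 the equilibrium temperature is the m·c-weighted mean:
T_f = (480.68·67.9 + 2260·37.2) / (480.68 + 2260)
    = 116710 / 2740.7 ≈ 42.58 °C

T_f ≈ 42.6 °C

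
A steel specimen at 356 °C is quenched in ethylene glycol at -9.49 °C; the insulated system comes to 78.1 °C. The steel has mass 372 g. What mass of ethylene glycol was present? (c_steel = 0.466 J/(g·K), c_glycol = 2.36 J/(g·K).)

Heat lost by the steel = heat gained by the glycol:
372×0.466×(356 − 78.1) = m×2.36×(78.1 − (-9.49))
206.71 m = 48175  ⇒  m ≈ 233.1 g

m ≈ 233 g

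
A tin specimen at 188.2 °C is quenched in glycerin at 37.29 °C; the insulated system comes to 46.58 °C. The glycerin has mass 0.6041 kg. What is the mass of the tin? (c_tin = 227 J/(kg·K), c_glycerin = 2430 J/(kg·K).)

m ≈ 0.424 kg

Net heat exchanged in the isolated system is zero:
m·227·(46.58 − 188.2) + 0.6041·2430·(46.58 − 37.29) = 0
-32148 m = -13637
m = -13637/-32148 ≈ 0.4242 kg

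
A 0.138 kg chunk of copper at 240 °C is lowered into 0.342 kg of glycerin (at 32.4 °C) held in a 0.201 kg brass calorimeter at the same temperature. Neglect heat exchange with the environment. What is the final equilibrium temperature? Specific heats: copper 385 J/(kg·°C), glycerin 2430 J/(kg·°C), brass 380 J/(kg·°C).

T_f ≈ 43.9 °C

Let T be the final temperature. ΣQ_i = 0:
0.138*385*(T − 240) + 0.342*2430*(T − 32.4) + 0.201*380*(T − 32.4) = 0
53.13(T − 240) + 831.06(T − 32.4) + 76.38(T − 32.4) = 0
960.57 T = 42152
T = 42152/960.57 ≈ 43.88 °C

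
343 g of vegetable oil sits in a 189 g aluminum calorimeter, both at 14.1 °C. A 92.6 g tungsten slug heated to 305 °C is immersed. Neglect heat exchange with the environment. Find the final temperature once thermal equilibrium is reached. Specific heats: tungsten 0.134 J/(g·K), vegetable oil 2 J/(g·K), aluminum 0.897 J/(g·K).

T_f = Σ m_i c_i T_i / Σ m_i c_i:
T_f = (12.41·305 + 686·14.1 + 169.53·14.1) / (12.41 + 686 + 169.53)
    = 15848 / 867.94 ≈ 18.26 °C

T_f ≈ 18.3 °C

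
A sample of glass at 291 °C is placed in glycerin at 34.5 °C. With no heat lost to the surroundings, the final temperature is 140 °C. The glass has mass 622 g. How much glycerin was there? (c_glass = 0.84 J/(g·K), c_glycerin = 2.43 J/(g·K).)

m ≈ 308 g

Heat lost by the glass = heat gained by the glycerin:
622×0.84×(291 − 140) = m×2.43×(140 − 34.5)
256.37 m = 78894  ⇒  m ≈ 307.7 g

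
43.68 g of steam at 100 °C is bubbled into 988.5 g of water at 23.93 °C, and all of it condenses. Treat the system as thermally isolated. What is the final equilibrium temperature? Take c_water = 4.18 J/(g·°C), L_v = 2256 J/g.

Taking heat into each body as positive, Σ m c ΔT = 0:
condense steam: −43.68×2256 = −98542; condensed water 100 °C→T: 182.58(T − 100); water warms: 988.5×4.18×(T − 23.93) = 4131.9(T − 23.93)
4314.5 T = 98542 + 18258 + 98877 = 215677
T ≈ 49.99 °C, under the boiling point, so the assumption holds.

T_f ≈ 50.0 °C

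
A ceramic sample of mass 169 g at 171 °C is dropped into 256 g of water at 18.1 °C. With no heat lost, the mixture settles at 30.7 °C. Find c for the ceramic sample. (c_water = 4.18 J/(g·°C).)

c ≈ 0.569 J/(g·°C)

m_s c (T_s − T_f) = m_water c_water (T_f − T_0):
169×c×(171 − 30.7) = 256×4.18×(30.7 − 18.1)
23711 c = 13483  ⇒  c ≈ 0.5686 J/(g·°C)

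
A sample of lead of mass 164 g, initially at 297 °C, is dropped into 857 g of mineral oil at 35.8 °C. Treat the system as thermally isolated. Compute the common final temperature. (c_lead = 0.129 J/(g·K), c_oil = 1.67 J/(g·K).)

Taking heat into each body as positive, Σ m c ΔT = 0:
164×0.129×(T − 297) + 857×1.67×(T − 35.8) = 0
1452.3 T = 57520
T = 57520 / 1452.3 = 39.6 °C

T_f ≈ 39.6 °C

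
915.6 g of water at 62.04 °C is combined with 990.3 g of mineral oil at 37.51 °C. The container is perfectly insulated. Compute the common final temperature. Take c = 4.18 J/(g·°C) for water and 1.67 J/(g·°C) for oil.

T_f = Σ m_i c_i T_i / Σ m_i c_i:
T_f = (3827.2*62.04 + 1653.8*37.51) / (3827.2 + 1653.8)
    = 299474 / 5481 ≈ 54.64 °C

T_f ≈ 54.6 °C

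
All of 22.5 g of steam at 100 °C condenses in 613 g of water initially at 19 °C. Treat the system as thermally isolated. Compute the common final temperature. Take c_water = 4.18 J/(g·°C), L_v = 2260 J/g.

T_f ≈ 41.0 °C

Heat gained plus heat lost sum to zero:
condense steam: −22.5×2260 = −50850
  condensate cools 100→T: 22.5×4.18×(T − 100) = 94.05(T − 100)
  original water: 2562.3(T − 19)
2656.4 T = 50850 + 9405 + 48684 = 108939
T ≈ 41.01 °C, under the boiling point, so the assumption holds.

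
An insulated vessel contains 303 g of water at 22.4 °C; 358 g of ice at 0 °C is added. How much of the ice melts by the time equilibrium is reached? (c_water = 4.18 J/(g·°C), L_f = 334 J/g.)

Cooling the water to 0 °C releases 303·4.18·22.4 = 28370 J.
Melting all 358 g of ice would need 358·334 = 119572 J.
28370 J < 119572 J, so only part of the ice melts and the system sits at 0 °C.
m_melt = 28370 / L_f = 84.94 g.

m_melted ≈ 84.9 g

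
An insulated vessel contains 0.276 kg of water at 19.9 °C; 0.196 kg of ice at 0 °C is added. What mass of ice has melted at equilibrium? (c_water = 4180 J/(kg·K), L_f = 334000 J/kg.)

m_melted ≈ 0.0687 kg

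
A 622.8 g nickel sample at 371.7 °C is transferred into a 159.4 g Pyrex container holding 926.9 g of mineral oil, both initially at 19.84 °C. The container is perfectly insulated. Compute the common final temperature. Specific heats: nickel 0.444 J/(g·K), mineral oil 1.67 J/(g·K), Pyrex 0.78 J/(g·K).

T_f ≈ 69.8 °C

T_f is the heat-capacity-weighted average of the initial temperatures:
T_f = (276.52*371.7 + 1547.9*19.84 + 124.33*19.84) / (276.52 + 1547.9 + 124.33)
    = 135961 / 1948.8 ≈ 69.77 °C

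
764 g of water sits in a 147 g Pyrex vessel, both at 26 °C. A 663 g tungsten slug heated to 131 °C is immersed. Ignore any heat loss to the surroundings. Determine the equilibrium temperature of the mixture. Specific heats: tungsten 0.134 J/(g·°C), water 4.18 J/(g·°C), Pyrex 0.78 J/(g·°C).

Let T be the final temperature. ΣQ_i = 0:
663*0.134*(T − 131) + 764*4.18*(T − 26) + 147*0.78*(T − 26) = 0
3397 T = 97651
T ≈ 28.75 °C

T_f ≈ 28.7 °C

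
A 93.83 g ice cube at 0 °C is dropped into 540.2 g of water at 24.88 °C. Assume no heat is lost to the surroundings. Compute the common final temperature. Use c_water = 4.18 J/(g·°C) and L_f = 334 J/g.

T_f ≈ 9.4 °C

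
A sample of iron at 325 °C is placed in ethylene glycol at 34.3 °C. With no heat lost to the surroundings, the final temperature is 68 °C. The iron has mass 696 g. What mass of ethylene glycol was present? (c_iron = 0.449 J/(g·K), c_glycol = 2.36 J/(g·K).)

|Q_iron| = |Q_glycol|:
696×0.449×(325 − 68) = m×2.36×(68 − 34.3)
79.53 m = 80314  ⇒  m ≈ 1010 g

m ≈ 1010 g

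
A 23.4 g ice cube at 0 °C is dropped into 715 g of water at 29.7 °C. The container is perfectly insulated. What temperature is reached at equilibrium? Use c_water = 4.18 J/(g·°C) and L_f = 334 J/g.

Net heat exchanged in the isolated system is zero:
latent heat to melt: 23.4·334 = 7815.6; meltwater 0→T: 23.4·4.18·T = 97.81 T; water: 2988.7(T − 29.7)
3086.5 T = 88764 − 7815.6 = 80949
T ≈ 26.23 °C — above 0 °C, consistent with complete melting.

T_f ≈ 26.2 °C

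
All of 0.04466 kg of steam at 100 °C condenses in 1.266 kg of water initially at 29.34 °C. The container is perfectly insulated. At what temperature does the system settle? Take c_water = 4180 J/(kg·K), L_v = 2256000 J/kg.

T_f ≈ 50.1 °C

Let T be the final temperature. ΣQ_i = 0:
condense steam: −0.04466×2256000 = −100753; condensate cools 100→T: 0.04466×4180×(T − 100) = 186.68(T − 100); water warms: 1.266×4180×(T − 29.34) = 5291.9(T − 29.34)
5478.6 T = 100753 + 18668 + 155264 = 274685
T ≈ 50.14 °C (< 100 °C, so full condensation is consistent).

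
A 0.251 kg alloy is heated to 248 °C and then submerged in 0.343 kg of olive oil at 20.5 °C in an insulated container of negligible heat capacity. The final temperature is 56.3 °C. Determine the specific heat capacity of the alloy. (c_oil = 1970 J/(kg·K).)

Energy conservation, ΣQ = 0:
0.251×c×(56.3 − 248) + 0.343×1970×(56.3 − 20.5) = 0
-48.12 c = -24190
c = -24190/-48.12 ≈ 502.7 J/(kg·K)

c ≈ 503 J/(kg·K)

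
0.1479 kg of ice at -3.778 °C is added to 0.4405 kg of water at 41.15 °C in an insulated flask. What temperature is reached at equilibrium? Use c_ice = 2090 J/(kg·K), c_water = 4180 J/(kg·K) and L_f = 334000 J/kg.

T_f ≈ 10.2 °C

Energy conservation, ΣQ = 0:
warm ice to 0 °C: 0.1479×2090×(0 − (-3.778)) = 1167.8; melt ice: 0.1479×334000 = 49399; warm the meltwater: 618.22 T; water: 1841.3(T − 41.15)
2459.5 T = 75769 − 50566 = 25203
T ≈ 10.25 °C (positive, so assuming full melt was valid).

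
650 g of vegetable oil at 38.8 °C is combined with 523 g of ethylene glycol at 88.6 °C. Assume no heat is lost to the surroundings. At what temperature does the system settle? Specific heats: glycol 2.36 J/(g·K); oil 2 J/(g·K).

Net heat exchanged in the isolated system is zero:
523*2.36*(T − 88.6) + 650*2*(T − 38.8) = 0
2534.3 T = 159797
T ≈ 63.05 °C

T_f ≈ 63.1 °C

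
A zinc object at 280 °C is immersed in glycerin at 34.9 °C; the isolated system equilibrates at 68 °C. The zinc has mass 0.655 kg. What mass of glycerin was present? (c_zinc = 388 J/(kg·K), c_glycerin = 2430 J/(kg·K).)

m ≈ 0.67 kg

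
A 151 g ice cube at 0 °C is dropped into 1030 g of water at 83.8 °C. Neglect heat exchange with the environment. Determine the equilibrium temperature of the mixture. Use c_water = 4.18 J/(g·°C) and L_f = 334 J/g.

Heat gained plus heat lost sum to zero:
melt ice: 151·334 = 50434
  meltwater 0→T: 151·4.18·T = 631.18 T
  water cools: 1030·4.18·(T − 83.8) = 4305.4(T − 83.8)
4936.6 T = 360793 − 50434 = 310359
T ≈ 62.87 °C — above 0 °C, consistent with complete melting.

T_f ≈ 62.9 °C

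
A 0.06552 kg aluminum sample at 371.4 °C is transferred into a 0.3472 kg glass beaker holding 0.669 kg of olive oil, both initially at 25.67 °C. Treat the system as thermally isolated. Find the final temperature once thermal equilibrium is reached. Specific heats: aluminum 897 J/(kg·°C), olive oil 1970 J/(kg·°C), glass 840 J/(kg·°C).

Energy conservation, ΣQ = 0:
0.06552·897·(T − 371.4) + 0.669·1970·(T − 25.67) + 0.3472·840·(T − 25.67) = 0
58.77(T − 371.4) + 1317.9(T − 25.67) + 291.65(T − 25.67) = 0
1668.3 T = 63146
T ≈ 37.85 °C

T_f ≈ 37.8 °C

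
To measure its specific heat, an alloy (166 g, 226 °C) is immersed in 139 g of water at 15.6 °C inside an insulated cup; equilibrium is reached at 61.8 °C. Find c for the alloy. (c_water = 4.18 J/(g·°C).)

Conservation of energy gives ΣQ = 0:
166×c×(61.8 − 226) + 139×4.18×(61.8 − 15.6) = 0
-27257 c = -26843
c = -26843/-27257 ≈ 0.9848 J/(g·°C)

c ≈ 0.985 J/(g·°C)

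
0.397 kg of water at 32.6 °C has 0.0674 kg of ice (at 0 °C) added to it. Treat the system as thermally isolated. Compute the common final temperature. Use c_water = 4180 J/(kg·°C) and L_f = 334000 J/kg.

Energy conservation, ΣQ = 0:
melt ice: 0.0674×334000 = 22512
  warm the meltwater: 281.73 T
  water cools: 0.397×4180×(T − 32.6) = 1659.5(T − 32.6)
1941.2 T = 54098 − 22512 = 31587
T ≈ 16.27 °C. Since T > 0 °C, the all-ice-melts assumption holds.

T_f ≈ 16.3 °C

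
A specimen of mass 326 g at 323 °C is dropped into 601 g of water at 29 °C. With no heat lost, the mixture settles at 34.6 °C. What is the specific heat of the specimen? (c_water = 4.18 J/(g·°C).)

c ≈ 0.15 J/(g·°C)

Heat lost by the specimen = heat gained by the water:
326×c×(323 − 34.6) = 601×4.18×(34.6 − 29)
94018 c = 14068  ⇒  c ≈ 0.1496 J/(g·°C)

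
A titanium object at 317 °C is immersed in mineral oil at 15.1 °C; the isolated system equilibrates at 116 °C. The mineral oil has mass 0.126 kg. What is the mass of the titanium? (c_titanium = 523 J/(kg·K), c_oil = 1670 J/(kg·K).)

m ≈ 0.202 kg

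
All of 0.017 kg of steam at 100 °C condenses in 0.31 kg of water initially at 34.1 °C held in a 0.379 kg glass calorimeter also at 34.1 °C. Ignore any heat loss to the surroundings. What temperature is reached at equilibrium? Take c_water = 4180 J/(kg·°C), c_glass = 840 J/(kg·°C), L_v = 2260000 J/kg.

Setting the total heat transfer to zero:
steam→water at 100 °C releases m L_v = 0.017×2260000 = 38420; condensed water 100 °C→T: 71.06(T − 100); original water: 1295.8(T − 34.1); glass cup: 0.379×840×(T − 34.1) = 318.36(T − 34.1)
1685.2 T = 38420 + 7106 + 55043 = 100569
T ≈ 59.68 °C, under the boiling point, so the assumption holds.

T_f ≈ 59.7 °C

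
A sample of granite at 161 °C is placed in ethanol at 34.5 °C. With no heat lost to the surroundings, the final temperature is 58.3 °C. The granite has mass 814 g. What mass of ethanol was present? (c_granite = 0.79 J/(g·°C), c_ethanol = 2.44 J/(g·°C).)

m ≈ 1140 g

Setting the total heat transfer to zero:
814·0.79·(58.3 − 161) + m·2.44·(58.3 − 34.5) = 0
58.07 m = 66042
m = 66042/58.07 ≈ 1137 g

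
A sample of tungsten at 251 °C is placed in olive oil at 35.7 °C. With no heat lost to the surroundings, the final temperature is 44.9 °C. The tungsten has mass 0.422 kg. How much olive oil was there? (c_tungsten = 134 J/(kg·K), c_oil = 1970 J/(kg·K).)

Taking heat into each body as positive, Σ m c ΔT = 0:
0.422·134·(44.9 − 251) + m·1970·(44.9 − 35.7) = 0
18124 m = 11655
m = 11655/18124 ≈ 0.643 kg

m ≈ 0.643 kg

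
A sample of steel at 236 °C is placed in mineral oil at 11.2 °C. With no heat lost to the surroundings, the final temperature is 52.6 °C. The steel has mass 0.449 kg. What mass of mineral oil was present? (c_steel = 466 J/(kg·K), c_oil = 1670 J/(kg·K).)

m ≈ 0.555 kg

|Q_steel| = |Q_oil|:
0.449×466×(236 − 52.6) = m×1670×(52.6 − 11.2)
69138 m = 38374  ⇒  m ≈ 0.555 kg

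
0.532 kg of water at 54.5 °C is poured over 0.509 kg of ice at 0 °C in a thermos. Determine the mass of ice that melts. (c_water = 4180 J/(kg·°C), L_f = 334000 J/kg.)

m_melted ≈ 0.363 kg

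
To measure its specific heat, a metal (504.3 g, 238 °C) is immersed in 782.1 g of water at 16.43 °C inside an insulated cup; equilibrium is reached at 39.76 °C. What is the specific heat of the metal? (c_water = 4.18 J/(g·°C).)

c ≈ 0.763 J/(g·°C)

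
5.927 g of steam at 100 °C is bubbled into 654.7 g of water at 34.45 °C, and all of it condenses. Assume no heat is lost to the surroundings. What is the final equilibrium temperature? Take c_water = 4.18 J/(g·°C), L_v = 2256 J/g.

T_f ≈ 39.9 °C

Let T be the final temperature. ΣQ_i = 0:
condense steam: −5.927×2256 = −13371; condensate cools 100→T: 5.927×4.18×(T − 100) = 24.77(T − 100); water warms: 654.7×4.18×(T − 34.45) = 2736.6(T − 34.45)
2761.4 T = 13371 + 2477.5 + 94277 = 110126
T ≈ 39.88 °C, under the boiling point, so the assumption holds.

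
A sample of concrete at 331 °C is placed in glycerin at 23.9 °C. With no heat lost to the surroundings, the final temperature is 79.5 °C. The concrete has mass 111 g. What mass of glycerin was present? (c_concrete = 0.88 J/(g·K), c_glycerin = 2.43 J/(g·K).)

m ≈ 182 g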